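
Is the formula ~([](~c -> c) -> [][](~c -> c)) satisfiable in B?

Satisfiable

1. ~([](~c -> c) -> [][](~c -> c)), u
2. [](~c -> c), u   [~->-rule on 1]
3. ~[][](~c -> c), u   [~->-rule on 1]
4. ~c -> c, u   [[]-rule on 2 via uRu]
5. c, u   [->-rule on 4 (branches; this branch)]
6. ~[](~c -> c), v   [~[]-rule on 3: fresh world v, uRv]
7. ~c -> c, v   [[]-rule on 2 via uRv]
8. c, v   [->-rule on 7 (branches; this branch)]
9. ~(~c -> c), w   [~[]-rule on 6: fresh world w, vRw]
10. ~c, w   [~->-rule on 9]
Accessibility: uRu, uRv, vRu, vRv, vRw, wRv, wRw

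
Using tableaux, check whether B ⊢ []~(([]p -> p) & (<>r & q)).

Tableau for the negation ~[]~(([]p -> p) & (<>r & q)):
1. ~[]~(([]p -> p) & (<>r & q)), u
2. ([]p -> p) & (<>r & q), v
3. []p -> p, v
4. <>r & q, v
5. <>r, v
6. q, v
7. p, v
8. r, w
Accessibility: uRu, uRv, vRu, vRv, vRw, wRv, wRw
The negation has an open branch (countermodel exists).

Invalid (countermodel exists)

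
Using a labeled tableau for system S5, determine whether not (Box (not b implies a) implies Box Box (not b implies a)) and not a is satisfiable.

1. not (Box (not b implies a) implies Box Box (not b implies a)) and not a, u
2. not (Box (not b implies a) implies Box Box (not b implies a)), u   [and-rule on 1]
3. not a, u   [and-rule on 1]
4. Box (not b implies a), u   [neg-implies-rule on 2]
5. not Box Box (not b implies a), u   [neg-implies-rule on 2]
6. not b implies a, u   [Box-rule on 4 via uRu]
7. b, u   [implies-rule on 6 (branches; this branch)]
8. not Box (not b implies a), v   [neg-Box-rule on 5: fresh world v, uRv]
9. not b implies a, v   [Box-rule on 4 via uRv]
10. a, v   [implies-rule on 9 (branches; this branch)]
11. not (not b implies a), w   [neg-Box-rule on 8: fresh world w, vRw]
12. not b, w   [neg-implies-rule on 11]
13. not a, w   [neg-implies-rule on 11]
14. not b implies a, w   [Box-rule on 4 via uRw]
15. a, w   [implies-rule on 14 (branches; this branch)]
Accessibility: uRu, uRv, uRw, vRu, vRv, vRw, wRu, wRv, wRw
Branch closes: a and not a both at w.
All branches of the tableau close; one closing branch shown above.

Unsatisfiable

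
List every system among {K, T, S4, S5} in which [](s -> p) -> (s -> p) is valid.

K-tableau for the negation ~([](s -> p) -> (s -> p)):
1. ~([](s -> p) -> (s -> p)), 0
2. [](s -> p), 0   [~->-rule on 1]
3. ~(s -> p), 0   [~->-rule on 1]
4. s, 0   [~->-rule on 3]
5. ~p, 0   [~->-rule on 3]
Complete open branch: countermodel on a K-frame, so not valid in K.
T-tableau for the negation ~([](s -> p) -> (s -> p)):
1. ~([](s -> p) -> (s -> p)), 0
2. [](s -> p), 0   [~->-rule on 1]
3. ~(s -> p), 0   [~->-rule on 1]
4. s, 0   [~->-rule on 3]
5. ~p, 0   [~->-rule on 3]
6. s -> p, 0   [[]-rule on 2 via 0R0]
7. p, 0   [->-rule on 6 (branches; this branch)]
Accessibility: 0R0
Branch closes: p and ~p both at 0.
Every branch closes (one shown): valid in T, hence also in S4, S5 (every theorem of T is a theorem of S4 and S5).

T, S4, S5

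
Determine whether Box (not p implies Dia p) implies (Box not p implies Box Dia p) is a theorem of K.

Tableau for the negation not (Box (not p implies Dia p) implies (Box not p implies Box Dia p)):
1. not (Box (not p implies Dia p) implies (Box not p implies Box Dia p)), u
2. Box (not p implies Dia p), u   [neg-implies-rule on 1]
3. not (Box not p implies Box Dia p), u   [neg-implies-rule on 1]
4. Box not p, u   [neg-implies-rule on 3]
5. not Box Dia p, u   [neg-implies-rule on 3]
6. not Dia p, v   [neg-Box-rule on 5: fresh world v, uRv]
7. not p implies Dia p, v   [Box-rule on 2 via uRv]
8. not p, v   [Box-rule on 4 via uRv]
9. Dia p, v   [implies-rule on 7 (branches; this branch)]
10. p, w   [Dia-rule on 9: fresh world w, vRw]
11. not p, w   [neg-Dia-rule on 6 via vRw]
Accessibility: uRv, vRw
Branch closes: p and not p both at w.
Every branch of the negation's tableau closes; the branch above is one of them.

Valid in K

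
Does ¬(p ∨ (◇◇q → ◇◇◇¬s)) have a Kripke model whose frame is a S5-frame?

1. ¬(p ∨ (◇◇q → ◇◇◇¬s)), 0
2. ¬p, 0
3. ¬(◇◇q → ◇◇◇¬s), 0
4. ◇◇q, 0
5. ¬◇◇◇¬s, 0
6. ¬◇◇¬s, 0
7. ¬◇¬s, 0
8. s, 0
9. ◇q, 1
10. ¬◇◇¬s, 1
11. ¬◇¬s, 1
12. s, 1
13. q, 2
14. ¬◇◇¬s, 2
15. ¬◇¬s, 2
16. s, 2
Accessibility: 0R0, 0R1, 0R2, 1R0, 1R1, 1R2, 2R0, 2R1, 2R2

Yes, satisfiable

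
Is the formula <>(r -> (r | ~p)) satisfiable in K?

Satisfiable

1. <>(r -> (r | ~p)), w0
2. r -> (r | ~p), w1
3. r | ~p, w1
4. ~p, w1
Accessibility: w0Rw1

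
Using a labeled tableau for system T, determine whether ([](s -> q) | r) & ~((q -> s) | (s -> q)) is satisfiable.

1. ([](s -> q) | r) & ~((q -> s) | (s -> q)), u
2. [](s -> q) | r, u
3. ~((q -> s) | (s -> q)), u
4. ~(q -> s), u
5. ~(s -> q), u
6. q, u
7. ~s, u
8. s, u
9. ~q, u
Accessibility: uRu
Branch closes: s and ~s both at u.
(One branch shown.) All branches close.

No, unsatisfiable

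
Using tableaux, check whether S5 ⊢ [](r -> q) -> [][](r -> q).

Yes, valid

Tableau for the negation ~([](r -> q) -> [][](r -> q)):
1. ~([](r -> q) -> [][](r -> q)), 0
2. [](r -> q), 0
3. ~[][](r -> q), 0
4. r -> q, 0
5. q, 0
6. ~[](r -> q), 1
7. r -> q, 1
8. q, 1
9. ~(r -> q), 2
10. r, 2
11. ~q, 2
12. r -> q, 2
13. q, 2
Accessibility: 0R0, 0R1, 0R2, 1R0, 1R1, 1R2, 2R0, 2R1, 2R2
Branch closes: q and ~q both at 2.
Every branch of the negation's tableau closes; the branch above is one of them.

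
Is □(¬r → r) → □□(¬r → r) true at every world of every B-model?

Tableau for the negation ¬(□(¬r → r) → □□(¬r → r)):
1. ¬(□(¬r → r) → □□(¬r → r)), u
2. □(¬r → r), u   [¬→-rule on 1]
3. ¬□□(¬r → r), u   [¬→-rule on 1]
4. ¬r → r, u   [□-rule on 2 via uRu]
5. r, u   [→-rule on 4 (branches; this branch)]
6. ¬□(¬r → r), v   [¬□-rule on 3: fresh world v, uRv]
7. ¬r → r, v   [□-rule on 2 via uRv]
8. r, v   [→-rule on 7 (branches; this branch)]
9. ¬(¬r → r), w   [¬□-rule on 6: fresh world w, vRw]
10. ¬r, w   [¬→-rule on 9]
Accessibility: uRu, uRv, vRu, vRv, vRw, wRv, wRw
The negation has an open branch (countermodel exists).

No, not valid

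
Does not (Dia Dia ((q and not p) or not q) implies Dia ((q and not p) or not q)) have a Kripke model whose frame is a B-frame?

1. not (Dia Dia ((q and not p) or not q) implies Dia ((q and not p) or not q)), w0
2. Dia Dia ((q and not p) or not q), w0
3. not Dia ((q and not p) or not q), w0
4. not ((q and not p) or not q), w0
5. not (q and not p), w0
6. q, w0
7. p, w0
8. Dia ((q and not p) or not q), w1
9. not ((q and not p) or not q), w1
10. not (q and not p), w1
11. q, w1
12. p, w1
13. (q and not p) or not q, w2
14. not q, w2
Accessibility: w0Rw0, w0Rw1, w1Rw0, w1Rw1, w1Rw2, w2Rw1, w2Rw2

Satisfiable (open branch found)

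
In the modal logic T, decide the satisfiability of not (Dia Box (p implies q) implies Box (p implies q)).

1. not (Dia Box (p implies q) implies Box (p implies q)), w0
2. Dia Box (p implies q), w0
3. not Box (p implies q), w0
4. Box (p implies q), w1
5. p implies q, w1
6. q, w1
7. not (p implies q), w2
8. p, w2
9. not q, w2
Accessibility: w0Rw0, w0Rw1, w0Rw2, w1Rw1, w2Rw2

Satisfiable (open branch found)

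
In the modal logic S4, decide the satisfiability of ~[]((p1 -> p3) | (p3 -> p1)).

Unsatisfiable

1. ~[]((p1 -> p3) | (p3 -> p1)), u
2. ~((p1 -> p3) | (p3 -> p1)), v   [~[]-rule on 1: fresh world v, uRv]
3. ~(p1 -> p3), v   [~|-rule on 2]
4. ~(p3 -> p1), v   [~|-rule on 2]
5. p1, v   [~->-rule on 3]
6. ~p3, v   [~->-rule on 3]
7. p3, v   [~->-rule on 4]
8. ~p1, v   [~->-rule on 4]
Accessibility: uRu, uRv, vRv
Branch closes: p3 and ~p3 both at v.
(One branch shown.) All branches close.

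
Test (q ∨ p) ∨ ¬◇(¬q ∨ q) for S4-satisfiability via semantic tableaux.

1. (q ∨ p) ∨ ¬◇(¬q ∨ q), 0
2. q ∨ p, 0
3. p, 0
Accessibility: 0R0

Satisfiable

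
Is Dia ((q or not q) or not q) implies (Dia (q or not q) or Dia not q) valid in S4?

Tableau for the negation not (Dia ((q or not q) or not q) implies (Dia (q or not q) or Dia not q)):
1. not (Dia ((q or not q) or not q) implies (Dia (q or not q) or Dia not q)), 0
2. Dia ((q or not q) or not q), 0   [neg-implies-rule on 1]
3. not (Dia (q or not q) or Dia not q), 0   [neg-implies-rule on 1]
4. not Dia (q or not q), 0   [neg-or-rule on 3]
5. not Dia not q, 0   [neg-or-rule on 3]
6. not (q or not q), 0   [neg-Dia-rule on 4 via 0R0]
7. not q, 0   [neg-or-rule on 6]
8. q, 0   [neg-or-rule on 6]
Accessibility: 0R0
Branch closes: q and not q both at 0.
Every branch of the negation's tableau closes; the branch above is one of them.

Valid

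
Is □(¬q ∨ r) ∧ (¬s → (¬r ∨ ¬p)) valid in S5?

Tableau for the negation ¬(□(¬q ∨ r) ∧ (¬s → (¬r ∨ ¬p))):
1. ¬(□(¬q ∨ r) ∧ (¬s → (¬r ∨ ¬p))), w0
2. ¬(¬s → (¬r ∨ ¬p)), w0
3. ¬s, w0
4. ¬(¬r ∨ ¬p), w0
5. r, w0
6. p, w0
Accessibility: w0Rw0
The negation has an open branch (countermodel exists).

Not valid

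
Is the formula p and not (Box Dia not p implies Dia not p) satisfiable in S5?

No, unsatisfiable

1. p and not (Box Dia not p implies Dia not p), u
2. p, u   [and-rule on 1]
3. not (Box Dia not p implies Dia not p), u   [and-rule on 1]
4. Box Dia not p, u   [neg-implies-rule on 3]
5. not Dia not p, u   [neg-implies-rule on 3]
6. Dia not p, u   [Box-rule on 4 via uRu]
7. not p, v   [Dia-rule on 6: fresh world v, uRv]
8. Dia not p, v   [Box-rule on 4 via uRv]
9. p, v   [neg-Dia-rule on 5 via uRv]
Accessibility: uRu, uRv, vRu, vRv
Branch closes: p and not p both at v.
All branches of the tableau close; one closing branch shown above.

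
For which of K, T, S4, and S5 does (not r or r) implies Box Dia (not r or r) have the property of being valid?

T-tableau for the negation not ((not r or r) implies Box Dia (not r or r)):
1. not ((not r or r) implies Box Dia (not r or r)), u
2. not r or r, u
3. not Box Dia (not r or r), u
4. r, u
5. not Dia (not r or r), v
6. not (not r or r), v
7. r, v
8. not r, v
Accessibility: uRu, uRv, vRv
Branch closes: r and not r both at v.
Every branch closes (one shown): valid in T, hence also in S4, S5 (every theorem of T is a theorem of S4 and S5).
K-tableau for the negation not ((not r or r) implies Box Dia (not r or r)):
1. not ((not r or r) implies Box Dia (not r or r)), u
2. not r or r, u
3. not Box Dia (not r or r), u
4. r, u
5. not Dia (not r or r), v
Accessibility: uRv
Complete open branch: countermodel on a K-frame, so not valid in K.

T, S4, S5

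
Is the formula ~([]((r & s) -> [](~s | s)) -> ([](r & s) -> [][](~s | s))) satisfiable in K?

1. ~([]((r & s) -> [](~s | s)) -> ([](r & s) -> [][](~s | s))), 0
2. []((r & s) -> [](~s | s)), 0   [~->-rule on 1]
3. ~([](r & s) -> [][](~s | s)), 0   [~->-rule on 1]
4. [](r & s), 0   [~->-rule on 3]
5. ~[][](~s | s), 0   [~->-rule on 3]
6. ~[](~s | s), 1   [~[]-rule on 5: fresh world 1, 0R1]
7. (r & s) -> [](~s | s), 1   [[]-rule on 2 via 0R1]
8. r & s, 1   [[]-rule on 4 via 0R1]
9. r, 1   [&-rule on 8]
10. s, 1   [&-rule on 8]
11. [](~s | s), 1   [->-rule on 7 (branches; this branch)]
12. ~(~s | s), 2   [~[]-rule on 6: fresh world 2, 1R2]
13. s, 2   [~|-rule on 12]
14. ~s, 2   [~|-rule on 12]
Accessibility: 0R1, 1R2
Branch closes: s and ~s both at 2.
All branches of the tableau close; one closing branch shown above.

No, unsatisfiable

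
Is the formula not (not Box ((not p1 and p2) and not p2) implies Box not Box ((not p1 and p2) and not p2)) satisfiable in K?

1. not (not Box ((not p1 and p2) and not p2) implies Box not Box ((not p1 and p2) and not p2)), u
2. not Box ((not p1 and p2) and not p2), u
3. not Box not Box ((not p1 and p2) and not p2), u
4. not ((not p1 and p2) and not p2), v
5. p2, v
6. Box ((not p1 and p2) and not p2), w
Accessibility: uRv, uRw

Satisfiable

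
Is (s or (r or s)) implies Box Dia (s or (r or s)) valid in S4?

Tableau for the negation not ((s or (r or s)) implies Box Dia (s or (r or s))):
1. not ((s or (r or s)) implies Box Dia (s or (r or s))), w0
2. s or (r or s), w0
3. not Box Dia (s or (r or s)), w0
4. r or s, w0
5. s, w0
6. not Dia (s or (r or s)), w1
7. not (s or (r or s)), w1
8. not s, w1
9. not (r or s), w1
10. not r, w1
Accessibility: w0Rw0, w0Rw1, w1Rw1
The negation has an open branch (countermodel exists).

Invalid (countermodel exists)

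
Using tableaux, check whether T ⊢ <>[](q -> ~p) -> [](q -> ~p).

Tableau for the negation ~(<>[](q -> ~p) -> [](q -> ~p)):
1. ~(<>[](q -> ~p) -> [](q -> ~p)), 0
2. <>[](q -> ~p), 0
3. ~[](q -> ~p), 0
4. [](q -> ~p), 1
5. q -> ~p, 1
6. ~p, 1
7. ~(q -> ~p), 2
8. q, 2
9. p, 2
Accessibility: 0R0, 0R1, 0R2, 1R1, 2R2
The negation has an open branch (countermodel exists).

No, not valid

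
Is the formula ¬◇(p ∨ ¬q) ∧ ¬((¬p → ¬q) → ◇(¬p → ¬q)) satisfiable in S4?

Unsatisfiable

1. ¬◇(p ∨ ¬q) ∧ ¬((¬p → ¬q) → ◇(¬p → ¬q)), 0
2. ¬◇(p ∨ ¬q), 0
3. ¬((¬p → ¬q) → ◇(¬p → ¬q)), 0
4. ¬p → ¬q, 0
5. ¬◇(¬p → ¬q), 0
6. ¬(p ∨ ¬q), 0
7. ¬p, 0
8. q, 0
9. ¬(¬p → ¬q), 0
10. ¬q, 0
Accessibility: 0R0
Branch closes: q and ¬q both at 0.
All branches of the tableau close; one closing branch shown above.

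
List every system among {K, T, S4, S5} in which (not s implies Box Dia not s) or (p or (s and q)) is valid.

S5

S5-tableau for the negation not ((not s implies Box Dia not s) or (p or (s and q))):
1. not ((not s implies Box Dia not s) or (p or (s and q))), 0
2. not (not s implies Box Dia not s), 0
3. not (p or (s and q)), 0
4. not s, 0
5. not Box Dia not s, 0
6. not p, 0
7. not (s and q), 0
8. not q, 0
9. not Dia not s, 1
10. s, 0
Accessibility: 0R0, 0R1, 1R0, 1R1
Branch closes: s and not s both at 0.
Every branch closes (one shown): valid in S5.
S4-tableau for the negation not ((not s implies Box Dia not s) or (p or (s and q))):
1. not ((not s implies Box Dia not s) or (p or (s and q))), 0
2. not (not s implies Box Dia not s), 0
3. not (p or (s and q)), 0
4. not s, 0
5. not Box Dia not s, 0
6. not p, 0
7. not (s and q), 0
8. not q, 0
9. not Dia not s, 1
10. s, 1
Accessibility: 0R0, 0R1, 1R1
Complete open branch: countermodel on an S4-frame, so not valid in S4, nor in K, T (the same frame is also a K-frame and a T-frame).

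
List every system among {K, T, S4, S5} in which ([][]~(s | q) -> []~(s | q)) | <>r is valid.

T-tableau for the negation ~(([][]~(s | q) -> []~(s | q)) | <>r):
1. ~(([][]~(s | q) -> []~(s | q)) | <>r), 0
2. ~([][]~(s | q) -> []~(s | q)), 0
3. ~<>r, 0
4. [][]~(s | q), 0
5. ~[]~(s | q), 0
6. ~r, 0
7. []~(s | q), 0
8. ~(s | q), 0
9. ~s, 0
10. ~q, 0
11. s | q, 1
12. ~r, 1
13. []~(s | q), 1
14. ~(s | q), 1
15. ~s, 1
16. ~q, 1
17. q, 1
Accessibility: 0R0, 0R1, 1R1
Branch closes: q and ~q both at 1.
Every branch closes (one shown): valid in T, hence also in S4, S5 (every theorem of T is a theorem of S4 and S5).
K-tableau for the negation ~(([][]~(s | q) -> []~(s | q)) | <>r):
1. ~(([][]~(s | q) -> []~(s | q)) | <>r), 0
2. ~([][]~(s | q) -> []~(s | q)), 0
3. ~<>r, 0
4. [][]~(s | q), 0
5. ~[]~(s | q), 0
6. s | q, 1
7. ~r, 1
8. []~(s | q), 1
9. q, 1
Accessibility: 0R1
Complete open branch: countermodel on a K-frame, so not valid in K.

T, S4, S5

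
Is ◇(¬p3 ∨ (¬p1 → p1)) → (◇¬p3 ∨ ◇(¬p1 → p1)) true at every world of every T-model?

Tableau for the negation ¬(◇(¬p3 ∨ (¬p1 → p1)) → (◇¬p3 ∨ ◇(¬p1 → p1))):
1. ¬(◇(¬p3 ∨ (¬p1 → p1)) → (◇¬p3 ∨ ◇(¬p1 → p1))), u
2. ◇(¬p3 ∨ (¬p1 → p1)), u
3. ¬(◇¬p3 ∨ ◇(¬p1 → p1)), u
4. ¬◇¬p3, u
5. ¬◇(¬p1 → p1), u
6. p3, u
7. ¬(¬p1 → p1), u
8. ¬p1, u
9. ¬p3 ∨ (¬p1 → p1), v
10. p3, v
11. ¬(¬p1 → p1), v
12. ¬p1, v
13. ¬p1 → p1, v
14. p1, v
Accessibility: uRu, uRv, vRv
Branch closes: p1 and ¬p1 both at v.
All branches of the negation close; one closing branch shown above.

Yes, valid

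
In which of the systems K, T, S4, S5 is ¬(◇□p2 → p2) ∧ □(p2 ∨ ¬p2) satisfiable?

K, T, S4

S5-tableau for the formula:
1. ¬(◇□p2 → p2) ∧ □(p2 ∨ ¬p2), w0
2. ¬(◇□p2 → p2), w0
3. □(p2 ∨ ¬p2), w0
4. ◇□p2, w0
5. ¬p2, w0
6. p2 ∨ ¬p2, w0
7. □p2, w1
8. p2 ∨ ¬p2, w1
9. p2, w0
Accessibility: w0Rw0, w0Rw1, w1Rw0, w1Rw1
Branch closes: p2 and ¬p2 both at w0.
Every branch closes (one shown): unsatisfiable in S5.
S4-tableau for the formula:
1. ¬(◇□p2 → p2) ∧ □(p2 ∨ ¬p2), w0
2. ¬(◇□p2 → p2), w0
3. □(p2 ∨ ¬p2), w0
4. ◇□p2, w0
5. ¬p2, w0
6. p2 ∨ ¬p2, w0
7. □p2, w1
8. p2 ∨ ¬p2, w1
9. p2, w1
Accessibility: w0Rw0, w0Rw1, w1Rw1
Complete open branch: satisfiable in S4, hence also in K, T (this S4-model is also a K-model and a T-model).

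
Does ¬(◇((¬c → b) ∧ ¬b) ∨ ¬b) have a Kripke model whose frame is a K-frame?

Yes, satisfiable

1. ¬(◇((¬c → b) ∧ ¬b) ∨ ¬b), u
2. ¬◇((¬c → b) ∧ ¬b), u   [¬∨-rule on 1]
3. b, u   [¬∨-rule on 1]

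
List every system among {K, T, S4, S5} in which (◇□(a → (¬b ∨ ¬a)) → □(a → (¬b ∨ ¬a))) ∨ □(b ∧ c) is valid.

S4-tableau for the negation ¬((◇□(a → (¬b ∨ ¬a)) → □(a → (¬b ∨ ¬a))) ∨ □(b ∧ c)):
1. ¬((◇□(a → (¬b ∨ ¬a)) → □(a → (¬b ∨ ¬a))) ∨ □(b ∧ c)), 0
2. ¬(◇□(a → (¬b ∨ ¬a)) → □(a → (¬b ∨ ¬a))), 0
3. ¬□(b ∧ c), 0
4. ◇□(a → (¬b ∨ ¬a)), 0
5. ¬□(a → (¬b ∨ ¬a)), 0
6. ¬(b ∧ c), 1
7. ¬c, 1
8. □(a → (¬b ∨ ¬a)), 2
9. a → (¬b ∨ ¬a), 2
10. ¬b ∨ ¬a, 2
11. ¬a, 2
12. ¬(a → (¬b ∨ ¬a)), 3
13. a, 3
14. ¬(¬b ∨ ¬a), 3
15. b, 3
Accessibility: 0R0, 0R1, 0R2, 0R3, 1R1, 2R2, 3R3
Complete open branch: countermodel on an S4-frame, so not valid in S4, nor in K, T (the same frame is also a K-frame and a T-frame).
S5-tableau for the negation ¬((◇□(a → (¬b ∨ ¬a)) → □(a → (¬b ∨ ¬a))) ∨ □(b ∧ c)):
1. ¬((◇□(a → (¬b ∨ ¬a)) → □(a → (¬b ∨ ¬a))) ∨ □(b ∧ c)), 0
2. ¬(◇□(a → (¬b ∨ ¬a)) → □(a → (¬b ∨ ¬a))), 0
3. ¬□(b ∧ c), 0
4. ◇□(a → (¬b ∨ ¬a)), 0
5. ¬□(a → (¬b ∨ ¬a)), 0
6. ¬(b ∧ c), 1
7. ¬c, 1
8. □(a → (¬b ∨ ¬a)), 2
9. a → (¬b ∨ ¬a), 0
10. a → (¬b ∨ ¬a), 1
11. a → (¬b ∨ ¬a), 2
12. ¬b ∨ ¬a, 0
13. ¬b ∨ ¬a, 1
14. ¬b ∨ ¬a, 2
15. ¬a, 0
16. ¬a, 1
17. ¬a, 2
18. ¬(a → (¬b ∨ ¬a)), 3
19. a, 3
20. ¬(¬b ∨ ¬a), 3
21. b, 3
22. a → (¬b ∨ ¬a), 3
23. ¬b ∨ ¬a, 3
24. ¬a, 3
Accessibility: 0R0, 0R1, 0R2, 0R3, 1R0, 1R1, 1R2, 1R3, 2R0, 2R1, 2R2, 2R3, 3R0, 3R1, 3R2, 3R3
Branch closes: a and ¬a both at 3.
Every branch closes (one shown): valid in S5.

S5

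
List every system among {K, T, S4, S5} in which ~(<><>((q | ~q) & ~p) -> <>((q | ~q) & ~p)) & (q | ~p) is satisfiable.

T-tableau for the formula:
1. ~(<><>((q | ~q) & ~p) -> <>((q | ~q) & ~p)) & (q | ~p), w0
2. ~(<><>((q | ~q) & ~p) -> <>((q | ~q) & ~p)), w0   [&-rule on 1]
3. q | ~p, w0   [&-rule on 1]
4. <><>((q | ~q) & ~p), w0   [~->-rule on 2]
5. ~<>((q | ~q) & ~p), w0   [~->-rule on 2]
6. ~((q | ~q) & ~p), w0   [~<>-rule on 5 via w0Rw0]
7. q, w0   [|-rule on 3 (branches; this branch)]
8. p, w0   [~&-rule on 6 (branches; this branch)]
9. <>((q | ~q) & ~p), w1   [<>-rule on 4: fresh world w1, w0Rw1]
10. ~((q | ~q) & ~p), w1   [~<>-rule on 5 via w0Rw1]
11. p, w1   [~&-rule on 10 (branches; this branch)]
12. (q | ~q) & ~p, w2   [<>-rule on 9: fresh world w2, w1Rw2]
13. q | ~q, w2   [&-rule on 12]
14. ~p, w2   [&-rule on 12]
15. ~q, w2   [|-rule on 13 (branches; this branch)]
Accessibility: w0Rw0, w0Rw1, w1Rw1, w1Rw2, w2Rw2
Complete open branch: satisfiable in T, hence also in K (this T-model is also a K-model).
S4-tableau for the formula:
1. ~(<><>((q | ~q) & ~p) -> <>((q | ~q) & ~p)) & (q | ~p), w0
2. ~(<><>((q | ~q) & ~p) -> <>((q | ~q) & ~p)), w0   [&-rule on 1]
3. q | ~p, w0   [&-rule on 1]
4. <><>((q | ~q) & ~p), w0   [~->-rule on 2]
5. ~<>((q | ~q) & ~p), w0   [~->-rule on 2]
6. ~((q | ~q) & ~p), w0   [~<>-rule on 5 via w0Rw0]
7. q, w0   [|-rule on 3 (branches; this branch)]
8. p, w0   [~&-rule on 6 (branches; this branch)]
9. <>((q | ~q) & ~p), w1   [<>-rule on 4: fresh world w1, w0Rw1]
10. ~((q | ~q) & ~p), w1   [~<>-rule on 5 via w0Rw1]
11. p, w1   [~&-rule on 10 (branches; this branch)]
12. (q | ~q) & ~p, w2   [<>-rule on 9: fresh world w2, w1Rw2]
13. q | ~q, w2   [&-rule on 12]
14. ~p, w2   [&-rule on 12]
15. ~((q | ~q) & ~p), w2   [~<>-rule on 5 via w0Rw2]
16. ~q, w2   [|-rule on 13 (branches; this branch)]
17. ~(q | ~q), w2   [~&-rule on 15 (branches; this branch)]
18. q, w2   [~|-rule on 17]
Accessibility: w0Rw0, w0Rw1, w0Rw2, w1Rw1, w1Rw2, w2Rw2
Branch closes: q and ~q both at w2.
Every branch closes (one shown): unsatisfiable in S4, hence also in S5 (every S5-frame is an S4-frame).

K, T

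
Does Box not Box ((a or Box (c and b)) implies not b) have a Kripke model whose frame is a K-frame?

1. Box not Box ((a or Box (c and b)) implies not b), 0

Yes, satisfiable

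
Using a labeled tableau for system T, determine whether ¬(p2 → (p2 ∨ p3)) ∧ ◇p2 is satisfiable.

Unsatisfiable

1. ¬(p2 → (p2 ∨ p3)) ∧ ◇p2, w0
2. ¬(p2 → (p2 ∨ p3)), w0   [∧-rule on 1]
3. ◇p2, w0   [∧-rule on 1]
4. p2, w0   [¬→-rule on 2]
5. ¬(p2 ∨ p3), w0   [¬→-rule on 2]
6. ¬p2, w0   [¬∨-rule on 5]
7. ¬p3, w0   [¬∨-rule on 5]
Accessibility: w0Rw0
Branch closes: p2 and ¬p2 both at w0.
All branches of the tableau close; one closing branch shown above.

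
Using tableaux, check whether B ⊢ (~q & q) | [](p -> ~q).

Not valid

Tableau for the negation ~((~q & q) | [](p -> ~q)):
1. ~((~q & q) | [](p -> ~q)), 0
2. ~(~q & q), 0
3. ~[](p -> ~q), 0
4. ~q, 0
5. ~(p -> ~q), 1
6. p, 1
7. q, 1
Accessibility: 0R0, 0R1, 1R0, 1R1
The negation has an open branch (countermodel exists).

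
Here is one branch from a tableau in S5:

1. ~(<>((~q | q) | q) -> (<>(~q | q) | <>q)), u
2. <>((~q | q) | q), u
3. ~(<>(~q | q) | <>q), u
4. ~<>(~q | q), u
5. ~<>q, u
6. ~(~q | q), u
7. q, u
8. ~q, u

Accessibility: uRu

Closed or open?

Yes, closed

Both q and ~q appear at u.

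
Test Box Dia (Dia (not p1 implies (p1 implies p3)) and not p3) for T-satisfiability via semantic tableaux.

Satisfiable

1. Box Dia (Dia (not p1 implies (p1 implies p3)) and not p3), 0
2. Dia (Dia (not p1 implies (p1 implies p3)) and not p3), 0
3. Dia (not p1 implies (p1 implies p3)) and not p3, 1
4. Dia (not p1 implies (p1 implies p3)), 1
5. not p3, 1
6. Dia (Dia (not p1 implies (p1 implies p3)) and not p3), 1
7. not p1 implies (p1 implies p3), 2
8. p1 implies p3, 2
9. p3, 2
10. Dia (not p1 implies (p1 implies p3)) and not p3, 3
11. Dia (not p1 implies (p1 implies p3)), 3
12. not p3, 3
13. not p1 implies (p1 implies p3), 4
14. p1 implies p3, 4
15. p3, 4
Accessibility: 0R0, 0R1, 1R1, 1R2, 1R3, 2R2, 3R3, 3R4, 4R4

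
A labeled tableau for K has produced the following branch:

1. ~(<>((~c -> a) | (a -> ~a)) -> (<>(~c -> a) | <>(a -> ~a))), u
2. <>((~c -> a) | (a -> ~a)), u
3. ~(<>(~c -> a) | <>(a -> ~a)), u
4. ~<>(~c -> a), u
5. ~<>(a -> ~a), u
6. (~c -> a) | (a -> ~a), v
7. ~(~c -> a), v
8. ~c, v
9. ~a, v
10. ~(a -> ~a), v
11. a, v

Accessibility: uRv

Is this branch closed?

Both a and ~a appear at v.

Yes, closed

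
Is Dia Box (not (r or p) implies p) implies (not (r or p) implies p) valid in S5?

Tableau for the negation not (Dia Box (not (r or p) implies p) implies (not (r or p) implies p)):
1. not (Dia Box (not (r or p) implies p) implies (not (r or p) implies p)), 0
2. Dia Box (not (r or p) implies p), 0
3. not (not (r or p) implies p), 0
4. not (r or p), 0
5. not p, 0
6. not r, 0
7. Box (not (r or p) implies p), 1
8. not (r or p) implies p, 0
9. not (r or p) implies p, 1
10. r or p, 0
11. p, 1
12. p, 0
Accessibility: 0R0, 0R1, 1R0, 1R1
Branch closes: p and not p both at 0.
Every branch of the negation's tableau closes; the branch above is one of them.

Valid in S5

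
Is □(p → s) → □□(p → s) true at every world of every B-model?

Tableau for the negation ¬(□(p → s) → □□(p → s)):
1. ¬(□(p → s) → □□(p → s)), w0
2. □(p → s), w0   [¬→-rule on 1]
3. ¬□□(p → s), w0   [¬→-rule on 1]
4. p → s, w0   [□-rule on 2 via w0Rw0]
5. s, w0   [→-rule on 4 (branches; this branch)]
6. ¬□(p → s), w1   [¬□-rule on 3: fresh world w1, w0Rw1]
7. p → s, w1   [□-rule on 2 via w0Rw1]
8. s, w1   [→-rule on 7 (branches; this branch)]
9. ¬(p → s), w2   [¬□-rule on 6: fresh world w2, w1Rw2]
10. p, w2   [¬→-rule on 9]
11. ¬s, w2   [¬→-rule on 9]
Accessibility: w0Rw0, w0Rw1, w1Rw0, w1Rw1, w1Rw2, w2Rw1, w2Rw2
The negation has an open branch (countermodel exists).

Not valid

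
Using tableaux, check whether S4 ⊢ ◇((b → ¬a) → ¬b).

Tableau for the negation ¬◇((b → ¬a) → ¬b):
1. ¬◇((b → ¬a) → ¬b), w0
2. ¬((b → ¬a) → ¬b), w0
3. b → ¬a, w0
4. b, w0
5. ¬a, w0
Accessibility: w0Rw0
The negation has an open branch (countermodel exists).

Invalid (countermodel exists)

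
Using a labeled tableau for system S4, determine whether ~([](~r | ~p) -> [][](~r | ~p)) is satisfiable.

Unsatisfiable

1. ~([](~r | ~p) -> [][](~r | ~p)), u
2. [](~r | ~p), u
3. ~[][](~r | ~p), u
4. ~r | ~p, u
5. ~p, u
6. ~[](~r | ~p), v
7. ~r | ~p, v
8. ~p, v
9. ~(~r | ~p), w
10. r, w
11. p, w
12. ~r | ~p, w
13. ~p, w
Accessibility: uRu, uRv, uRw, vRv, vRw, wRw
Branch closes: p and ~p both at w.
Every branch closes; the branch above is one of them.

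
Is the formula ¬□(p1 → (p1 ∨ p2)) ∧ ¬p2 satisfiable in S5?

1. ¬□(p1 → (p1 ∨ p2)) ∧ ¬p2, u
2. ¬□(p1 → (p1 ∨ p2)), u
3. ¬p2, u
4. ¬(p1 → (p1 ∨ p2)), v
5. p1, v
6. ¬(p1 ∨ p2), v
7. ¬p1, v
8. ¬p2, v
Accessibility: uRu, uRv, vRu, vRv
Branch closes: p1 and ¬p1 both at v.
(One branch shown.) All branches close.

Unsatisfiable (every branch closes)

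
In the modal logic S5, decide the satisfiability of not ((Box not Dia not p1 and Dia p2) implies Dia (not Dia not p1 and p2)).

1. not ((Box not Dia not p1 and Dia p2) implies Dia (not Dia not p1 and p2)), w0
2. Box not Dia not p1 and Dia p2, w0   [neg-implies-rule on 1]
3. not Dia (not Dia not p1 and p2), w0   [neg-implies-rule on 1]
4. Box not Dia not p1, w0   [and-rule on 2]
5. Dia p2, w0   [and-rule on 2]
6. not (not Dia not p1 and p2), w0   [neg-Dia-rule on 3 via w0Rw0]
7. not Dia not p1, w0   [Box-rule on 4 via w0Rw0]
8. p1, w0   [neg-Dia-rule on 7 via w0Rw0]
9. not p2, w0   [neg-and-rule on 6 (branches; this branch)]
10. p2, w1   [Dia-rule on 5: fresh world w1, w0Rw1]
11. not (not Dia not p1 and p2), w1   [neg-Dia-rule on 3 via w0Rw1]
12. not Dia not p1, w1   [Box-rule on 4 via w0Rw1]
13. p1, w1   [neg-Dia-rule on 7 via w0Rw1]
14. Dia not p1, w1   [neg-and-rule on 11 (branches; this branch)]
15. not p1, w2   [Dia-rule on 14: fresh world w2, w1Rw2]
16. not (not Dia not p1 and p2), w2   [neg-Dia-rule on 3 via w0Rw2]
17. not Dia not p1, w2   [Box-rule on 4 via w0Rw2]
18. p1, w2   [neg-Dia-rule on 7 via w0Rw2]
Accessibility: w0Rw0, w0Rw1, w0Rw2, w1Rw0, w1Rw1, w1Rw2, w2Rw0, w2Rw1, w2Rw2
Branch closes: p1 and not p1 both at w2.
Every branch closes; the branch above is one of them.

Unsatisfiable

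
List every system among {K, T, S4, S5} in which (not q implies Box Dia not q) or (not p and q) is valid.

S5

S4-tableau for the negation not ((not q implies Box Dia not q) or (not p and q)):
1. not ((not q implies Box Dia not q) or (not p and q)), w0
2. not (not q implies Box Dia not q), w0
3. not (not p and q), w0
4. not q, w0
5. not Box Dia not q, w0
6. not Dia not q, w1
7. q, w1
Accessibility: w0Rw0, w0Rw1, w1Rw1
Complete open branch: countermodel on an S4-frame, so not valid in S4, nor in K, T (the same frame is also a K-frame and a T-frame).
S5-tableau for the negation not ((not q implies Box Dia not q) or (not p and q)):
1. not ((not q implies Box Dia not q) or (not p and q)), w0
2. not (not q implies Box Dia not q), w0
3. not (not p and q), w0
4. not q, w0
5. not Box Dia not q, w0
6. not Dia not q, w1
7. q, w0
Accessibility: w0Rw0, w0Rw1, w1Rw0, w1Rw1
Branch closes: q and not q both at w0.
Every branch closes (one shown): valid in S5.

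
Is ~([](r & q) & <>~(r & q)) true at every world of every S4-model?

Tableau for the negation [](r & q) & <>~(r & q):
1. [](r & q) & <>~(r & q), w0
2. [](r & q), w0
3. <>~(r & q), w0
4. r & q, w0
5. r, w0
6. q, w0
7. ~(r & q), w1
8. r & q, w1
9. r, w1
10. q, w1
11. ~q, w1
Accessibility: w0Rw0, w0Rw1, w1Rw1
Branch closes: q and ~q both at w1.
All branches of the negation close; one closing branch shown above.

Valid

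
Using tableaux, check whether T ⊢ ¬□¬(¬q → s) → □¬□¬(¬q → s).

No, not valid

Tableau for the negation ¬(¬□¬(¬q → s) → □¬□¬(¬q → s)):
1. ¬(¬□¬(¬q → s) → □¬□¬(¬q → s)), u
2. ¬□¬(¬q → s), u
3. ¬□¬□¬(¬q → s), u
4. ¬q → s, v
5. s, v
6. □¬(¬q → s), w
7. ¬(¬q → s), w
8. ¬q, w
9. ¬s, w
Accessibility: uRu, uRv, uRw, vRv, wRw
The negation has an open branch (countermodel exists).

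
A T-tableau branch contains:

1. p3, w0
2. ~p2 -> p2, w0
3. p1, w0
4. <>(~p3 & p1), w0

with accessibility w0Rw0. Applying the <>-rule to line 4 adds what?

a fresh world w1 with w0Rw1, and ~p3 & p1 at w1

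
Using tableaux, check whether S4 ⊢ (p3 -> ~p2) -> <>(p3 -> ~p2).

Tableau for the negation ~((p3 -> ~p2) -> <>(p3 -> ~p2)):
1. ~((p3 -> ~p2) -> <>(p3 -> ~p2)), w0
2. p3 -> ~p2, w0   [~->-rule on 1]
3. ~<>(p3 -> ~p2), w0   [~->-rule on 1]
4. ~(p3 -> ~p2), w0   [~<>-rule on 3 via w0Rw0]
5. p3, w0   [~->-rule on 4]
6. p2, w0   [~->-rule on 4]
7. ~p2, w0   [->-rule on 2 (branches; this branch)]
Accessibility: w0Rw0
Branch closes: p2 and ~p2 both at w0.
All branches of the negation close; one closing branch shown above.

Yes, valid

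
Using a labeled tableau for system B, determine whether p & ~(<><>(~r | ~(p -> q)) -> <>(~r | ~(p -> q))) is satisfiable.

1. p & ~(<><>(~r | ~(p -> q)) -> <>(~r | ~(p -> q))), u
2. p, u   [&-rule on 1]
3. ~(<><>(~r | ~(p -> q)) -> <>(~r | ~(p -> q))), u   [&-rule on 1]
4. <><>(~r | ~(p -> q)), u   [~->-rule on 3]
5. ~<>(~r | ~(p -> q)), u   [~->-rule on 3]
6. ~(~r | ~(p -> q)), u   [~<>-rule on 5 via uRu]
7. r, u   [~|-rule on 6]
8. p -> q, u   [~|-rule on 6]
9. q, u   [->-rule on 8 (branches; this branch)]
10. <>(~r | ~(p -> q)), v   [<>-rule on 4: fresh world v, uRv]
11. ~(~r | ~(p -> q)), v   [~<>-rule on 5 via uRv]
12. r, v   [~|-rule on 11]
13. p -> q, v   [~|-rule on 11]
14. q, v   [->-rule on 13 (branches; this branch)]
15. ~r | ~(p -> q), w   [<>-rule on 10: fresh world w, vRw]
16. ~(p -> q), w   [|-rule on 15 (branches; this branch)]
17. p, w   [~->-rule on 16]
18. ~q, w   [~->-rule on 16]
Accessibility: uRu, uRv, vRu, vRv, vRw, wRv, wRw

Satisfiable (open branch found)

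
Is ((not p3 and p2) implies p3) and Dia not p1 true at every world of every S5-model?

Tableau for the negation not (((not p3 and p2) implies p3) and Dia not p1):
1. not (((not p3 and p2) implies p3) and Dia not p1), u
2. not Dia not p1, u   [neg-and-rule on 1 (branches; this branch)]
3. p1, u   [neg-Dia-rule on 2 via uRu]
Accessibility: uRu
The negation has an open branch (countermodel exists).

Invalid (countermodel exists)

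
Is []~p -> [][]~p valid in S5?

Tableau for the negation ~([]~p -> [][]~p):
1. ~([]~p -> [][]~p), w0
2. []~p, w0
3. ~[][]~p, w0
4. ~p, w0
5. ~[]~p, w1
6. ~p, w1
7. p, w2
8. ~p, w2
Accessibility: w0Rw0, w0Rw1, w0Rw2, w1Rw0, w1Rw1, w1Rw2, w2Rw0, w2Rw1, w2Rw2
Branch closes: p and ~p both at w2.
All branches of the negation close; one closing branch shown above.

Valid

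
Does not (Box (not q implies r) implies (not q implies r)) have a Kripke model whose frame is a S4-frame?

1. not (Box (not q implies r) implies (not q implies r)), w0
2. Box (not q implies r), w0   [neg-implies-rule on 1]
3. not (not q implies r), w0   [neg-implies-rule on 1]
4. not q, w0   [neg-implies-rule on 3]
5. not r, w0   [neg-implies-rule on 3]
6. not q implies r, w0   [Box-rule on 2 via w0Rw0]
7. r, w0   [implies-rule on 6 (branches; this branch)]
Accessibility: w0Rw0
Branch closes: r and not r both at w0.
All branches of the tableau close; one closing branch shown above.

Unsatisfiable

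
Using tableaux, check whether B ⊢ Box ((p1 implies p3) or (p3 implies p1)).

Valid

Tableau for the negation not Box ((p1 implies p3) or (p3 implies p1)):
1. not Box ((p1 implies p3) or (p3 implies p1)), 0
2. not ((p1 implies p3) or (p3 implies p1)), 1
3. not (p1 implies p3), 1
4. not (p3 implies p1), 1
5. p1, 1
6. not p3, 1
7. p3, 1
8. not p1, 1
Accessibility: 0R0, 0R1, 1R0, 1R1
Branch closes: p3 and not p3 both at 1.
All branches of the negation close; one closing branch shown above.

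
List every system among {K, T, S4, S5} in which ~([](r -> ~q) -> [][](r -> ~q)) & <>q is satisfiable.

K, T

S4-tableau for the formula:
1. ~([](r -> ~q) -> [][](r -> ~q)) & <>q, w0
2. ~([](r -> ~q) -> [][](r -> ~q)), w0   [&-rule on 1]
3. <>q, w0   [&-rule on 1]
4. [](r -> ~q), w0   [~->-rule on 2]
5. ~[][](r -> ~q), w0   [~->-rule on 2]
6. r -> ~q, w0   [[]-rule on 4 via w0Rw0]
7. ~q, w0   [->-rule on 6 (branches; this branch)]
8. q, w1   [<>-rule on 3: fresh world w1, w0Rw1]
9. r -> ~q, w1   [[]-rule on 4 via w0Rw1]
10. ~r, w1   [->-rule on 9 (branches; this branch)]
11. ~[](r -> ~q), w2   [~[]-rule on 5: fresh world w2, w0Rw2]
12. r -> ~q, w2   [[]-rule on 4 via w0Rw2]
13. ~q, w2   [->-rule on 12 (branches; this branch)]
14. ~(r -> ~q), w3   [~[]-rule on 11: fresh world w3, w2Rw3]
15. r, w3   [~->-rule on 14]
16. q, w3   [~->-rule on 14]
17. r -> ~q, w3   [[]-rule on 4 via w0Rw3]
18. ~q, w3   [->-rule on 17 (branches; this branch)]
Accessibility: w0Rw0, w0Rw1, w0Rw2, w0Rw3, w1Rw1, w2Rw2, w2Rw3, w3Rw3
Branch closes: q and ~q both at w3.
Every branch closes (one shown): unsatisfiable in S4, hence also in S5 (every S5-frame is an S4-frame).
T-tableau for the formula:
1. ~([](r -> ~q) -> [][](r -> ~q)) & <>q, w0
2. ~([](r -> ~q) -> [][](r -> ~q)), w0   [&-rule on 1]
3. <>q, w0   [&-rule on 1]
4. [](r -> ~q), w0   [~->-rule on 2]
5. ~[][](r -> ~q), w0   [~->-rule on 2]
6. r -> ~q, w0   [[]-rule on 4 via w0Rw0]
7. ~q, w0   [->-rule on 6 (branches; this branch)]
8. q, w1   [<>-rule on 3: fresh world w1, w0Rw1]
9. r -> ~q, w1   [[]-rule on 4 via w0Rw1]
10. ~r, w1   [->-rule on 9 (branches; this branch)]
11. ~[](r -> ~q), w2   [~[]-rule on 5: fresh world w2, w0Rw2]
12. r -> ~q, w2   [[]-rule on 4 via w0Rw2]
13. ~q, w2   [->-rule on 12 (branches; this branch)]
14. ~(r -> ~q), w3   [~[]-rule on 11: fresh world w3, w2Rw3]
15. r, w3   [~->-rule on 14]
16. q, w3   [~->-rule on 14]
Accessibility: w0Rw0, w0Rw1, w0Rw2, w1Rw1, w2Rw2, w2Rw3, w3Rw3
Complete open branch: satisfiable in T, hence also in K (this T-model is also a K-model).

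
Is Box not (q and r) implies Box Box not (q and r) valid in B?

Not valid

Tableau for the negation not (Box not (q and r) implies Box Box not (q and r)):
1. not (Box not (q and r) implies Box Box not (q and r)), u
2. Box not (q and r), u
3. not Box Box not (q and r), u
4. not (q and r), u
5. not r, u
6. not Box not (q and r), v
7. not (q and r), v
8. not r, v
9. q and r, w
10. q, w
11. r, w
Accessibility: uRu, uRv, vRu, vRv, vRw, wRv, wRw
The negation has an open branch (countermodel exists).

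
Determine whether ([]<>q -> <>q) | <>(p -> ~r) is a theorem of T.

Tableau for the negation ~(([]<>q -> <>q) | <>(p -> ~r)):
1. ~(([]<>q -> <>q) | <>(p -> ~r)), 0
2. ~([]<>q -> <>q), 0
3. ~<>(p -> ~r), 0
4. []<>q, 0
5. ~<>q, 0
6. ~(p -> ~r), 0
7. p, 0
8. r, 0
9. <>q, 0
10. ~q, 0
11. q, 1
12. ~(p -> ~r), 1
13. p, 1
14. r, 1
15. <>q, 1
16. ~q, 1
Accessibility: 0R0, 0R1, 1R1
Branch closes: q and ~q both at 1.
Every branch of the negation's tableau closes; the branch above is one of them.

Valid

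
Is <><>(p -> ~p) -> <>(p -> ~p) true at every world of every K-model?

Invalid (countermodel exists)

Tableau for the negation ~(<><>(p -> ~p) -> <>(p -> ~p)):
1. ~(<><>(p -> ~p) -> <>(p -> ~p)), w0
2. <><>(p -> ~p), w0
3. ~<>(p -> ~p), w0
4. <>(p -> ~p), w1
5. ~(p -> ~p), w1
6. p, w1
7. p -> ~p, w2
8. ~p, w2
Accessibility: w0Rw1, w1Rw2
The negation has an open branch (countermodel exists).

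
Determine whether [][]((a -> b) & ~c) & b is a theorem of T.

Tableau for the negation ~([][]((a -> b) & ~c) & b):
1. ~([][]((a -> b) & ~c) & b), w0
2. ~b, w0
Accessibility: w0Rw0
The negation has an open branch (countermodel exists).

Invalid (countermodel exists)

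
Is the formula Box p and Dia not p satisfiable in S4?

No, unsatisfiable

1. Box p and Dia not p, 0
2. Box p, 0
3. Dia not p, 0
4. p, 0
5. not p, 1
6. p, 1
Accessibility: 0R0, 0R1, 1R1
Branch closes: p and not p both at 1.
(One branch shown.) All branches close.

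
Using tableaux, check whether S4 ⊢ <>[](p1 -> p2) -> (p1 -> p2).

Not valid

Tableau for the negation ~(<>[](p1 -> p2) -> (p1 -> p2)):
1. ~(<>[](p1 -> p2) -> (p1 -> p2)), 0
2. <>[](p1 -> p2), 0
3. ~(p1 -> p2), 0
4. p1, 0
5. ~p2, 0
6. [](p1 -> p2), 1
7. p1 -> p2, 1
8. p2, 1
Accessibility: 0R0, 0R1, 1R1
The negation has an open branch (countermodel exists).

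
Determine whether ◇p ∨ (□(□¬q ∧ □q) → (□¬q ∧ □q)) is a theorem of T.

Tableau for the negation ¬(◇p ∨ (□(□¬q ∧ □q) → (□¬q ∧ □q))):
1. ¬(◇p ∨ (□(□¬q ∧ □q) → (□¬q ∧ □q))), 0
2. ¬◇p, 0
3. ¬(□(□¬q ∧ □q) → (□¬q ∧ □q)), 0
4. □(□¬q ∧ □q), 0
5. ¬(□¬q ∧ □q), 0
6. ¬p, 0
7. □¬q ∧ □q, 0
8. □¬q, 0
9. □q, 0
10. ¬q, 0
11. q, 0
Accessibility: 0R0
Branch closes: q and ¬q both at 0.
Every branch of the negation's tableau closes; the branch above is one of them.

Valid in T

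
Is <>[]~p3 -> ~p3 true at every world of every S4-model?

Tableau for the negation ~(<>[]~p3 -> ~p3):
1. ~(<>[]~p3 -> ~p3), w0
2. <>[]~p3, w0   [~->-rule on 1]
3. p3, w0   [~->-rule on 1]
4. []~p3, w1   [<>-rule on 2: fresh world w1, w0Rw1]
5. ~p3, w1   [[]-rule on 4 via w1Rw1]
Accessibility: w0Rw0, w0Rw1, w1Rw1
The negation has an open branch (countermodel exists).

Invalid (countermodel exists)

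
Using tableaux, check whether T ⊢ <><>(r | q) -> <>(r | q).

Tableau for the negation ~(<><>(r | q) -> <>(r | q)):
1. ~(<><>(r | q) -> <>(r | q)), 0
2. <><>(r | q), 0
3. ~<>(r | q), 0
4. ~(r | q), 0
5. ~r, 0
6. ~q, 0
7. <>(r | q), 1
8. ~(r | q), 1
9. ~r, 1
10. ~q, 1
11. r | q, 2
12. q, 2
Accessibility: 0R0, 0R1, 1R1, 1R2, 2R2
The negation has an open branch (countermodel exists).

No, not valid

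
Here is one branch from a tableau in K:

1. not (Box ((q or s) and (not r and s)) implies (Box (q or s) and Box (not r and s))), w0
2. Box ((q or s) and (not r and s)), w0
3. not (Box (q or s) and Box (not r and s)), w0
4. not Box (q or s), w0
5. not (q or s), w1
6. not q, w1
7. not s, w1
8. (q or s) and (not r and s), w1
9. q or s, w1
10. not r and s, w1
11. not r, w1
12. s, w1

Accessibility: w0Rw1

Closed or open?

Closed

Both s and not s appear at w1.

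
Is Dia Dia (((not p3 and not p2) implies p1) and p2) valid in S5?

Tableau for the negation not Dia Dia (((not p3 and not p2) implies p1) and p2):
1. not Dia Dia (((not p3 and not p2) implies p1) and p2), w0
2. not Dia (((not p3 and not p2) implies p1) and p2), w0
3. not (((not p3 and not p2) implies p1) and p2), w0
4. not p2, w0
Accessibility: w0Rw0
The negation has an open branch (countermodel exists).

Not valid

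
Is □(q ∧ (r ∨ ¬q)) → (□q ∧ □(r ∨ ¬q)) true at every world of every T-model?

Tableau for the negation ¬(□(q ∧ (r ∨ ¬q)) → (□q ∧ □(r ∨ ¬q))):
1. ¬(□(q ∧ (r ∨ ¬q)) → (□q ∧ □(r ∨ ¬q))), u
2. □(q ∧ (r ∨ ¬q)), u   [¬→-rule on 1]
3. ¬(□q ∧ □(r ∨ ¬q)), u   [¬→-rule on 1]
4. q ∧ (r ∨ ¬q), u   [□-rule on 2 via uRu]
5. q, u   [∧-rule on 4]
6. r ∨ ¬q, u   [∧-rule on 4]
7. ¬□(r ∨ ¬q), u   [¬∧-rule on 3 (branches; this branch)]
8. r, u   [∨-rule on 6 (branches; this branch)]
9. ¬(r ∨ ¬q), v   [¬□-rule on 7: fresh world v, uRv]
10. ¬r, v   [¬∨-rule on 9]
11. q, v   [¬∨-rule on 9]
12. q ∧ (r ∨ ¬q), v   [□-rule on 2 via uRv]
13. r ∨ ¬q, v   [∧-rule on 12]
14. ¬q, v   [∨-rule on 13 (branches; this branch)]
Accessibility: uRu, uRv, vRv
Branch closes: q and ¬q both at v.
All branches of the negation close; one closing branch shown above.

Valid in T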